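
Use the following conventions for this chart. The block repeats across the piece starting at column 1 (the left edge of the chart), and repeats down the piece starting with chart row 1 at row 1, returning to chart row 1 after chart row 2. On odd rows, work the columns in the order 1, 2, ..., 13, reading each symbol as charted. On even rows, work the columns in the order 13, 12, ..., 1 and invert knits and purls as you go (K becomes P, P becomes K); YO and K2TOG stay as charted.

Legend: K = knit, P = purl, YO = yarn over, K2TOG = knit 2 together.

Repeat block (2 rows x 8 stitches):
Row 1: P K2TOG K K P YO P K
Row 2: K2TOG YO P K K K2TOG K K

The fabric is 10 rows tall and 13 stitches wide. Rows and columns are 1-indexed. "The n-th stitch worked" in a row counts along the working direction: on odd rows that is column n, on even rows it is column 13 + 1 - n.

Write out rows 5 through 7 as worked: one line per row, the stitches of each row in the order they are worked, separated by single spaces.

Result:
P K2TOG K K P YO P K P K2TOG K K P
P P K YO K2TOG P P K2TOG P P K YO K2TOG
P K2TOG K K P YO P K P K2TOG K K P

Derivation:
Row 5: chart row 1, RS - tile across columns 1-13 and work as-is.
Row 6: chart row 2, WS - tiled (columns 1-13): K2TOG YO P K K K2TOG K K K2TOG YO P K K; work from column 13 back to 1 with K<->P swapped.
Row 7: chart row 1, RS - tile across columns 1-13 and work as-is.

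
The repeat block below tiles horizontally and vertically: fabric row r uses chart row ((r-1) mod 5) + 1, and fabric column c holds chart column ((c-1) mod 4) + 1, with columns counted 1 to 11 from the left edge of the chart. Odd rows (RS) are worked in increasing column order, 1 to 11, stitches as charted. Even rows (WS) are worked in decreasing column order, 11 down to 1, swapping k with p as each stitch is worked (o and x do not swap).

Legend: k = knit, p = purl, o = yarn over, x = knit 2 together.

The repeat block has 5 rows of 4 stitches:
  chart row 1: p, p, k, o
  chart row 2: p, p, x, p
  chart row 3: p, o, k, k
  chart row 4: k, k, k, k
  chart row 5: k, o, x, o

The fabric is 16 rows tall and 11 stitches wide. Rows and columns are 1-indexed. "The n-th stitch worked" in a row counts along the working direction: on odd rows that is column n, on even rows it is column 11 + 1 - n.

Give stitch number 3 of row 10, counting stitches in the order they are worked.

Stitch:
p

Derivation:
For row 10: chart row = ((10-1) mod 5) + 1 = 5; this is a WS (even) row.
Chart row 5 tiled across columns 1-11: k o x o k o x o k o x
WS: work from column 11 back to column 1 (reverse the tiled row), swapping k<->p (o and x unchanged).
Row 10 as worked: x o p o x o p o x o p
Stitch 3 in working order -> p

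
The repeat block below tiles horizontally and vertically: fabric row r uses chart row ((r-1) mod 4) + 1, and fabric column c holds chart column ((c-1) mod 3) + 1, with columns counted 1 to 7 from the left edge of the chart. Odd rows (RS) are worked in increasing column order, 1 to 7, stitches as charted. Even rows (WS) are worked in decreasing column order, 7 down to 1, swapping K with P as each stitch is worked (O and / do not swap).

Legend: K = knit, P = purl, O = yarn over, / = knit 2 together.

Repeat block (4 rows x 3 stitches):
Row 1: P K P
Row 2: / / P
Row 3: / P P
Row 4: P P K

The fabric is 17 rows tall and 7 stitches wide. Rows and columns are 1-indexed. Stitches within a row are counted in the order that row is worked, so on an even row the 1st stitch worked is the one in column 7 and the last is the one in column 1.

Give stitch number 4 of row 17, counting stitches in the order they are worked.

Stitch:
P

Derivation:
Row 17 uses chart row ((17-1) mod 4)+1 = 1. Row 17 is odd, so RS.
Chart row 1 tiled across columns 1-7: P K P P K P P
Right side: take the tiled row as-is (worked left to right from column 1).
The 4th stitch worked is P.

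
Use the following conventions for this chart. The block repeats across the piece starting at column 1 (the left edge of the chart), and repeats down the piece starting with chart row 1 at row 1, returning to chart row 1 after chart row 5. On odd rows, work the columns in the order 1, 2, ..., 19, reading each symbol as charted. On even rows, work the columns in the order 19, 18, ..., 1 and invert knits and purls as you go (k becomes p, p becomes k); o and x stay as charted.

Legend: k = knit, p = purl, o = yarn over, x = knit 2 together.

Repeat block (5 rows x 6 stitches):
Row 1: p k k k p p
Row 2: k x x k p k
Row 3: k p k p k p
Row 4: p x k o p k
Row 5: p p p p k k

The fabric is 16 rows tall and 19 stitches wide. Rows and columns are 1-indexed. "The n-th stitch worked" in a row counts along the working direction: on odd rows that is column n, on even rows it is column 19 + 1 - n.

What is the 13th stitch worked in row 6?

For row 6: chart row = ((6-1) mod 5) + 1 = 1; this is a WS (even) row.
Chart row 1 tiled across columns 1-19: p k k k p p p k k k p p p k k k p p p
WS: work from column 19 back to column 1 (reverse the tiled row), swapping k<->p (o and x unchanged).
Row 6 as worked: k k k p p p k k k p p p k k k p p p k
The 13th stitch worked is k.

Result:
k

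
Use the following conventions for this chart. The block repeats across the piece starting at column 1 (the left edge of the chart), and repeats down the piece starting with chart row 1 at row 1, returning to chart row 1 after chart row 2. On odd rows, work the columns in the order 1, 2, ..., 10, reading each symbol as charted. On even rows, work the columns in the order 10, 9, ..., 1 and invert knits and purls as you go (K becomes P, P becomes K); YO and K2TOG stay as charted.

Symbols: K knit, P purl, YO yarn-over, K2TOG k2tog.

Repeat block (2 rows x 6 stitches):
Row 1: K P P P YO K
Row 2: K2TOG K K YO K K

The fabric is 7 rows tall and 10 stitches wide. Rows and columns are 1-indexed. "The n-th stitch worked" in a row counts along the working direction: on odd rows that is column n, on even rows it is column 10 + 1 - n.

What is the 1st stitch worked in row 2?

Row 2 uses chart row ((2-1) mod 2)+1 = 2. Row 2 is even, so WS.
Chart row 2 tiled across columns 1-10: K2TOG K K YO K K K2TOG K K YO
WS: work from column 10 back to column 1 (reverse the tiled row), swapping K<->P (YO and K2TOG unchanged).
Row 2 as worked: YO P P K2TOG P P YO P P K2TOG
Counting 1 along the worked row gives YO.

Stitch:
YO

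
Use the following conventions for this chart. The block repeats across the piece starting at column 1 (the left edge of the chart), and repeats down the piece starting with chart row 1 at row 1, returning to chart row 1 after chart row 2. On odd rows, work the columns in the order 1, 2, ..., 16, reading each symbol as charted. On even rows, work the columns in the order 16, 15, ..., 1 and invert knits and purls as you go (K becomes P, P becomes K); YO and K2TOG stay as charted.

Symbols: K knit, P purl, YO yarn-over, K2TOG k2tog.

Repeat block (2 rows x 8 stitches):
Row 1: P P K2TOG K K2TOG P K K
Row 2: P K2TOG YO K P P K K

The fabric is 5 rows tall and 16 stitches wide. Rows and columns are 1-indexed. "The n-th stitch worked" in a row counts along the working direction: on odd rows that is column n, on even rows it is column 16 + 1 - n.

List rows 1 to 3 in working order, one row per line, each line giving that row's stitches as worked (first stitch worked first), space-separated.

Rows as worked:
P P K2TOG K K2TOG P K K P P K2TOG K K2TOG P K K
P P K K P YO K2TOG K P P K K P YO K2TOG K
P P K2TOG K K2TOG P K K P P K2TOG K K2TOG P K K

Derivation:
Row 1: chart row 1, RS - tile across columns 1-16 and work as-is.
Row 2: chart row 2, WS - tiled (columns 1-16): P K2TOG YO K P P K K P K2TOG YO K P P K K; work from column 16 back to 1 with K<->P swapped.
Row 3: chart row 1, RS - tile across columns 1-16 and work as-is.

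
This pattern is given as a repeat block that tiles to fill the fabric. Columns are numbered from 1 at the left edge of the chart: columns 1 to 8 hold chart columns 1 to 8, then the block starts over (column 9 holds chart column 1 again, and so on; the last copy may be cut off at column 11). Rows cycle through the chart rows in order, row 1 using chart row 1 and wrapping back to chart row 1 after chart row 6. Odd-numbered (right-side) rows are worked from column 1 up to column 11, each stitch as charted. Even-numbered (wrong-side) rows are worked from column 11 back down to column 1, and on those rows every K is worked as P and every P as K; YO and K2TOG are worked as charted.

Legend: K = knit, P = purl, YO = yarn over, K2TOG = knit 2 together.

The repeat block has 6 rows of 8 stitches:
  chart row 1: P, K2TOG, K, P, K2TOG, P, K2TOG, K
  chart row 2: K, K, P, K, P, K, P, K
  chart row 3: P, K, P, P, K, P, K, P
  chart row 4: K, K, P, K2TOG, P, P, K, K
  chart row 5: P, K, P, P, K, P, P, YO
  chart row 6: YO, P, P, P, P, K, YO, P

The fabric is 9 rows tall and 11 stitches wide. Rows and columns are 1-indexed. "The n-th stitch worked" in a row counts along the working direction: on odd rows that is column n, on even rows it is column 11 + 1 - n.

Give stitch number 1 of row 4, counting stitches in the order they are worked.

Row 4 uses chart row ((4-1) mod 6)+1 = 4. Row 4 is even, so WS.
Chart row 4 tiled across columns 1-11: K K P K2TOG P P K K K K P
WS row: flip the tiled sequence (start at column 11) and apply K<->P; YO and K2TOG stay.
Row 4 as worked: K P P P P K K K2TOG K P P
Counting 1 along the worked row gives K.

== STITCH ==
K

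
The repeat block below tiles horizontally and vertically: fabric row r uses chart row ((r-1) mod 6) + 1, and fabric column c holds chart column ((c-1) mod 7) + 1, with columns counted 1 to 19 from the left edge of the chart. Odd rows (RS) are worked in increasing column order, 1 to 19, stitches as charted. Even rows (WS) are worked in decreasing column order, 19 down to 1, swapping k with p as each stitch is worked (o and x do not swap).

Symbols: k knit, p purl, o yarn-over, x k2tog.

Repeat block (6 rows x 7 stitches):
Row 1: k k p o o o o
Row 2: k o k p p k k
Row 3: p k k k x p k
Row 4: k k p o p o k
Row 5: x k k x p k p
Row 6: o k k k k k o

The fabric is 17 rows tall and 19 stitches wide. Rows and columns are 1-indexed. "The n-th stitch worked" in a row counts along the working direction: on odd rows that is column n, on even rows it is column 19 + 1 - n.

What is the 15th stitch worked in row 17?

Result:
x

Derivation:
For row 17: chart row = ((17-1) mod 6) + 1 = 5; this is a RS (odd) row.
Chart row 5 tiled across columns 1-19: x k k x p k p x k k x p k p x k k x p
Right side: take the tiled row as-is (worked left to right from column 1).
The 15th stitch worked is x.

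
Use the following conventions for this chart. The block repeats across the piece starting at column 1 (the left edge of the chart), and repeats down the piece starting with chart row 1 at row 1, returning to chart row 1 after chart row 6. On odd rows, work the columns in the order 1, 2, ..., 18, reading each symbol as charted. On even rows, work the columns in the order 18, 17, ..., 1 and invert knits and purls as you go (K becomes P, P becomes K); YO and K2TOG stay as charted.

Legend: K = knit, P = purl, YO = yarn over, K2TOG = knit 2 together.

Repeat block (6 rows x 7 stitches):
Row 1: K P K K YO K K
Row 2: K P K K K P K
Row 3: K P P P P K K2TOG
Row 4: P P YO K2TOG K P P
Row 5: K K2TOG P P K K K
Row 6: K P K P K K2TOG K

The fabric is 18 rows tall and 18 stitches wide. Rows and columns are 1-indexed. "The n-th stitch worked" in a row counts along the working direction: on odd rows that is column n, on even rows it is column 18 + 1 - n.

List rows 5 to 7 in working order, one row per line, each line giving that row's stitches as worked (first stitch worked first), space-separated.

Result:
K K2TOG P P K K K K K2TOG P P K K K K K2TOG P P
K P K P P K2TOG P K P K P P K2TOG P K P K P
K P K K YO K K K P K K YO K K K P K K

Derivation:
Row 5: chart row 5, RS - tile across columns 1-18 and work as-is.
Row 6: chart row 6, WS - tiled (columns 1-18): K P K P K K2TOG K K P K P K K2TOG K K P K P; work from column 18 back to 1 with K<->P swapped.
Row 7: chart row 1, RS - tile across columns 1-18 and work as-is.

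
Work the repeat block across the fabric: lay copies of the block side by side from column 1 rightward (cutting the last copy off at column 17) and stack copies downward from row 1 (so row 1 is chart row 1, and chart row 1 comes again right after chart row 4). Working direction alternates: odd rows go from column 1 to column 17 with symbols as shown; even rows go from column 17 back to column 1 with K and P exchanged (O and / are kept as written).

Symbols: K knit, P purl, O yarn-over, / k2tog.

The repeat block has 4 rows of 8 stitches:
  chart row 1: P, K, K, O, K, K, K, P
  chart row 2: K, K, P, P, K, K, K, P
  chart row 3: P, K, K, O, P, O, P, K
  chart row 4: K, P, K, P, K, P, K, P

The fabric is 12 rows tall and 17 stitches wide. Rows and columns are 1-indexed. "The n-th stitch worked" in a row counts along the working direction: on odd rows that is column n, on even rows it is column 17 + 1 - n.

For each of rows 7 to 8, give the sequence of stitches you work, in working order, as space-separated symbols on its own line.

== ROWS AS WORKED ==
P K K O P O P K P K K O P O P K P
P K P K P K P K P K P K P K P K P

Derivation:
Row 7: chart row 3, RS - tile across columns 1-17 and work as-is.
Row 8: chart row 4, WS - tiled (columns 1-17): K P K P K P K P K P K P K P K P K; work from column 17 back to 1 with K<->P swapped.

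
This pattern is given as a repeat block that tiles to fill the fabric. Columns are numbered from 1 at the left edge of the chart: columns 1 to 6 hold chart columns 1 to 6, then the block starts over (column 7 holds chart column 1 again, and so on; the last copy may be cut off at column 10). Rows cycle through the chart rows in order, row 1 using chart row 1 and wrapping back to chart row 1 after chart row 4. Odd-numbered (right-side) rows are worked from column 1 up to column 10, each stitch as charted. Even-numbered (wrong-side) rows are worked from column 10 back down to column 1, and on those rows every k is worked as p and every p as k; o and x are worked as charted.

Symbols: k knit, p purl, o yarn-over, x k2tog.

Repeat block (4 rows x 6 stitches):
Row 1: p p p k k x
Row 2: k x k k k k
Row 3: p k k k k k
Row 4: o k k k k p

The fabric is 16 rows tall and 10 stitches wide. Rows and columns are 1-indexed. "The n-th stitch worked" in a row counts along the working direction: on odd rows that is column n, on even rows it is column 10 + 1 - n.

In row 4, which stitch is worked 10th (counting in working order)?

Row 4 uses chart row ((4-1) mod 4)+1 = 4. Row 4 is even, so WS.
Chart row 4 tiled across columns 1-10: o k k k k p o k k k
WS row: flip the tiled sequence (start at column 10) and apply k<->p; o and x stay.
Row 4 as worked: p p p o k p p p p o
The 10th stitch worked is o.

Stitch:
o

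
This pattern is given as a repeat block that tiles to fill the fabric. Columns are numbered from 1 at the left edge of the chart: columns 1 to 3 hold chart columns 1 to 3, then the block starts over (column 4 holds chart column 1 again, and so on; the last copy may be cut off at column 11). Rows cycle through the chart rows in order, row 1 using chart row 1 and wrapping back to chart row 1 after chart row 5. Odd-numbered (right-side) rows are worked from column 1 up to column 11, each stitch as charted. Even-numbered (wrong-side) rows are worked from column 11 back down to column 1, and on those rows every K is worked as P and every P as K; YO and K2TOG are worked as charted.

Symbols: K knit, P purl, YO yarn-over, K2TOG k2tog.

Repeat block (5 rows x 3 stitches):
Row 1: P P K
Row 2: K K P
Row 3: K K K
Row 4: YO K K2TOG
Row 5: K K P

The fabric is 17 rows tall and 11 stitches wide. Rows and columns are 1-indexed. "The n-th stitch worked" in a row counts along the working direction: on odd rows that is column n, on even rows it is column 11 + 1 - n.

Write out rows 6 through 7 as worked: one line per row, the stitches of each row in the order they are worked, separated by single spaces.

Row 6: chart row 1, WS - tiled (columns 1-11): P P K P P K P P K P P; work from column 11 back to 1 with K<->P swapped.
Row 7: chart row 2, RS - tile across columns 1-11 and work as-is.

Result:
K K P K K P K K P K K
K K P K K P K K P K K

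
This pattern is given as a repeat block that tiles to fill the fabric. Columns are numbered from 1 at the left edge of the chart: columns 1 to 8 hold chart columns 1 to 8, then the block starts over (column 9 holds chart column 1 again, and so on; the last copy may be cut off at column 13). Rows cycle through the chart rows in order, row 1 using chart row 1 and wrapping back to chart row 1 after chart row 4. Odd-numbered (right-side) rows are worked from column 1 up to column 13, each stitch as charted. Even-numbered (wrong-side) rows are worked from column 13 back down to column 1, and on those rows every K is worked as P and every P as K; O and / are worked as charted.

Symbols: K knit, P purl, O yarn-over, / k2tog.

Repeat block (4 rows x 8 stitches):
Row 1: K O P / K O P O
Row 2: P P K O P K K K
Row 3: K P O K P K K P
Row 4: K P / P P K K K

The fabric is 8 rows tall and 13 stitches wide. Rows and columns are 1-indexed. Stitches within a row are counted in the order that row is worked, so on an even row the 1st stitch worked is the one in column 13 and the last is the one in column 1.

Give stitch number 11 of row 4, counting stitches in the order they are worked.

Row 4 uses chart row ((4-1) mod 4)+1 = 4. Row 4 is even, so WS.
Chart row 4 tiled across columns 1-13: K P / P P K K K K P / P P
Wrong side: read the tiled row from column 13 down to 1 and exchange K with P (leave O, /).
Row 4 as worked: K K / K P P P P K K / K P
Counting 11 along the worked row gives /.

== STITCH ==
/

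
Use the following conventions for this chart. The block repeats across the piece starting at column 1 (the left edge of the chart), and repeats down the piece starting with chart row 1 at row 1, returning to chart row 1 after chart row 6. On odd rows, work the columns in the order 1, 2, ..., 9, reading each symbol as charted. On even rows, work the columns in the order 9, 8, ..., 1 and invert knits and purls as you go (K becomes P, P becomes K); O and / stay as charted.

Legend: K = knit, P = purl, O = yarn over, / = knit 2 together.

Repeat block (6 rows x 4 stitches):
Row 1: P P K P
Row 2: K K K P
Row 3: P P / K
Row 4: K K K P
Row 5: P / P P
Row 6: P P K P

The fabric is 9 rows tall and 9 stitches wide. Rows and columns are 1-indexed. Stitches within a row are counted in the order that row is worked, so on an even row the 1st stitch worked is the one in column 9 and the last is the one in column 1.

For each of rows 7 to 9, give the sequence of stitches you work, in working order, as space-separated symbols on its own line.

Row 7: chart row 1, RS - tile across columns 1-9 and work as-is.
Row 8: chart row 2, WS - tiled (columns 1-9): K K K P K K K P K; work from column 9 back to 1 with K<->P swapped.
Row 9: chart row 3, RS - tile across columns 1-9 and work as-is.

Rows as worked:
P P K P P P K P P
P K P P P K P P P
P P / K P P / K P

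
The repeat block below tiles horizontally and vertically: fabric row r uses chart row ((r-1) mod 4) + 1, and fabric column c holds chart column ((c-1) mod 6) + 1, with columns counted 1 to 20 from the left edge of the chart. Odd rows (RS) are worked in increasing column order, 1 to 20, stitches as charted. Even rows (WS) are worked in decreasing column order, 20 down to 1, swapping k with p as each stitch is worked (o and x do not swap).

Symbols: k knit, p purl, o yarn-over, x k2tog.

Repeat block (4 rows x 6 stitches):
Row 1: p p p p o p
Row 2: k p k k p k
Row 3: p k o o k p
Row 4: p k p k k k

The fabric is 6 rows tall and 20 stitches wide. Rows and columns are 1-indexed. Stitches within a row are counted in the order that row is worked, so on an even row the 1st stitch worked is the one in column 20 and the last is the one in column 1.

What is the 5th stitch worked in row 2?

Row 2 uses chart row ((2-1) mod 4)+1 = 2. Row 2 is even, so WS.
Chart row 2 tiled across columns 1-20: k p k k p k k p k k p k k p k k p k k p
WS row: flip the tiled sequence (start at column 20) and apply k<->p; o and x stay.
Row 2 as worked: k p p k p p k p p k p p k p p k p p k p
Stitch 5 in working order -> p

Stitch:
p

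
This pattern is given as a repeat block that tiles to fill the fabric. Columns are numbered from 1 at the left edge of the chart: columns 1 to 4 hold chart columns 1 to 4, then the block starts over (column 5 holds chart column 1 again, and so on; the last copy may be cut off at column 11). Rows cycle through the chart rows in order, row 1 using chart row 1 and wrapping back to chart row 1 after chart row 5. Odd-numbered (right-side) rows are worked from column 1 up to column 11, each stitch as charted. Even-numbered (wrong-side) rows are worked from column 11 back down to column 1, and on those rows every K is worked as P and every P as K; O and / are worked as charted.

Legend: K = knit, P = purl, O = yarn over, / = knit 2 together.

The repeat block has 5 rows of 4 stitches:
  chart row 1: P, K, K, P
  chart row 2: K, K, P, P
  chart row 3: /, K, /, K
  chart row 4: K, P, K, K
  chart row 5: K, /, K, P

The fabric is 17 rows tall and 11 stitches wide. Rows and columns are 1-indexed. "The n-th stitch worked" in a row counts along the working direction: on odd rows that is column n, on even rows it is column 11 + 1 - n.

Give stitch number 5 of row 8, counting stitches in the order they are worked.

Row 8: (8-1) mod 5 = 2, so use chart row 3. Even row -> WS.
Chart row 3 tiled across columns 1-11: / K / K / K / K / K /
WS row: flip the tiled sequence (start at column 11) and apply K<->P; O and / stay.
Row 8 as worked: / P / P / P / P / P /
Counting 5 along the worked row gives /.

Stitch:
/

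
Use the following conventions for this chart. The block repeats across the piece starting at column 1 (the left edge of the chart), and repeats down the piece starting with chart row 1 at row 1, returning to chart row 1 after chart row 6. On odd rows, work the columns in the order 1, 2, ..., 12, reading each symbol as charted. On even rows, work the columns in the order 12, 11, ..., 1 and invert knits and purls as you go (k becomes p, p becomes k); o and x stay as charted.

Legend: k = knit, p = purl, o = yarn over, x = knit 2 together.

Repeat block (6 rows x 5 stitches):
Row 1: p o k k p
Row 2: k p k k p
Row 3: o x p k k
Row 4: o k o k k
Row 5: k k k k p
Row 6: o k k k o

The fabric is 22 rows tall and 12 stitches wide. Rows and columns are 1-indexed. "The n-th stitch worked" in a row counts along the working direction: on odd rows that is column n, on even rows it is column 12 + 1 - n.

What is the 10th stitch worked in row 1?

Row 1: (1-1) mod 6 = 0, so use chart row 1. Odd row -> RS.
Chart row 1 tiled across columns 1-12: p o k k p p o k k p p o
Right side: take the tiled row as-is (worked left to right from column 1).
Counting 10 along the worked row gives p.

Result:
p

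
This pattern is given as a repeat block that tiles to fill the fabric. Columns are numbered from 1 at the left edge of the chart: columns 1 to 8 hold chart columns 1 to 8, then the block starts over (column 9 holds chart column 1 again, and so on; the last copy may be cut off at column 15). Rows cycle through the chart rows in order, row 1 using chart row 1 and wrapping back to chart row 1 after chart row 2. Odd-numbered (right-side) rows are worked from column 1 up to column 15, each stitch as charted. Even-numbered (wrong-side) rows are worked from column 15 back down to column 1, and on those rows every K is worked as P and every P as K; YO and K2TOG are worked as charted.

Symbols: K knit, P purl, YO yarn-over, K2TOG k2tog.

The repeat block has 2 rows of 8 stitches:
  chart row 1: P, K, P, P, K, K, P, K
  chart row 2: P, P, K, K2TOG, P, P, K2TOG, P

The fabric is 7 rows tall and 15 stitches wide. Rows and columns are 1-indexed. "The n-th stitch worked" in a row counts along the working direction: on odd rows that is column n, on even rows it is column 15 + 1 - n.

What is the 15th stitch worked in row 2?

Stitch:
K

Derivation:
For row 2: chart row = ((2-1) mod 2) + 1 = 2; this is a WS (even) row.
Chart row 2 tiled across columns 1-15: P P K K2TOG P P K2TOG P P P K K2TOG P P K2TOG
WS row: flip the tiled sequence (start at column 15) and apply K<->P; YO and K2TOG stay.
Row 2 as worked: K2TOG K K K2TOG P K K K K2TOG K K K2TOG P K K
The 15th stitch worked is K.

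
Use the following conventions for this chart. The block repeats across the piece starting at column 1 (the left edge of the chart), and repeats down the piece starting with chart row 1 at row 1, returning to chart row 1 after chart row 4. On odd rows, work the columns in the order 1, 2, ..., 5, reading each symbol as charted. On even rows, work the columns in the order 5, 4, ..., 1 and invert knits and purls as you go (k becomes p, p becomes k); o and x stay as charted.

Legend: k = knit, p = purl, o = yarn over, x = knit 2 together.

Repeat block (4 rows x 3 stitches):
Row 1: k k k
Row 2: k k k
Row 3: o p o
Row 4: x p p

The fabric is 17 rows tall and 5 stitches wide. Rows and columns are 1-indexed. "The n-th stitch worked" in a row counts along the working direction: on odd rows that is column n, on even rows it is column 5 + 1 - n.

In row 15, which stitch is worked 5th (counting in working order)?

== STITCH ==
p

Derivation:
For row 15: chart row = ((15-1) mod 4) + 1 = 3; this is a RS (odd) row.
Chart row 3 tiled across columns 1-5: o p o o p
RS: work column 1 to column 5, symbols as charted — the tiled row is the row as worked.
Counting 5 along the worked row gives p.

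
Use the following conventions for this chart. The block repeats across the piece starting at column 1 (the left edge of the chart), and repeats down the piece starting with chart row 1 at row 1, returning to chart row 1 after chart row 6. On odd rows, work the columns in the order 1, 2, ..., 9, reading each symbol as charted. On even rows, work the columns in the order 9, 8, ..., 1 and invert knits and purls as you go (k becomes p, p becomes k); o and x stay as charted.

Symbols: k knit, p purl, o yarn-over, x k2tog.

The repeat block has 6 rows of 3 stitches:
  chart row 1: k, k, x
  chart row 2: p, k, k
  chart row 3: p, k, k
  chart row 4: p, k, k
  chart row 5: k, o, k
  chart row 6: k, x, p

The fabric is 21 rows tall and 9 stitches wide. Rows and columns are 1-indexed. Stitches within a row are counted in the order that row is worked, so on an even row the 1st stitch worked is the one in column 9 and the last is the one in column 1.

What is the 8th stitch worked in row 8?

Stitch:
p

Derivation:
For row 8: chart row = ((8-1) mod 6) + 1 = 2; this is a WS (even) row.
Chart row 2 tiled across columns 1-9: p k k p k k p k k
WS: work from column 9 back to column 1 (reverse the tiled row), swapping k<->p (o and x unchanged).
Row 8 as worked: p p k p p k p p k
The 8th stitch worked is p.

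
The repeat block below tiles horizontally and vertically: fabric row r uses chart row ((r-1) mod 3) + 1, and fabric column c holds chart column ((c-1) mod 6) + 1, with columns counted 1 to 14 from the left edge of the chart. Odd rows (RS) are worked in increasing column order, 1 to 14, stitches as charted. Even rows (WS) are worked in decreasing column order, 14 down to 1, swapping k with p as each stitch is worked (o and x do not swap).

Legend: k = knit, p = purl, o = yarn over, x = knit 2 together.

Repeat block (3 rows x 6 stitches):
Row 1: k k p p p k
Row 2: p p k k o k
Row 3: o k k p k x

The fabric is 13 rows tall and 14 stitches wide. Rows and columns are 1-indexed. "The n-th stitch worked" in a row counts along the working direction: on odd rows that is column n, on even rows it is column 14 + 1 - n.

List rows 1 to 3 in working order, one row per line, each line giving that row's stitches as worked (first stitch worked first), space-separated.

== ROWS AS WORKED ==
k k p p p k k k p p p k k k
k k p o p p k k p o p p k k
o k k p k x o k k p k x o k

Derivation:
Row 1: chart row 1, RS - tile across columns 1-14 and work as-is.
Row 2: chart row 2, WS - tiled (columns 1-14): p p k k o k p p k k o k p p; work from column 14 back to 1 with k<->p swapped.
Row 3: chart row 3, RS - tile across columns 1-14 and work as-is.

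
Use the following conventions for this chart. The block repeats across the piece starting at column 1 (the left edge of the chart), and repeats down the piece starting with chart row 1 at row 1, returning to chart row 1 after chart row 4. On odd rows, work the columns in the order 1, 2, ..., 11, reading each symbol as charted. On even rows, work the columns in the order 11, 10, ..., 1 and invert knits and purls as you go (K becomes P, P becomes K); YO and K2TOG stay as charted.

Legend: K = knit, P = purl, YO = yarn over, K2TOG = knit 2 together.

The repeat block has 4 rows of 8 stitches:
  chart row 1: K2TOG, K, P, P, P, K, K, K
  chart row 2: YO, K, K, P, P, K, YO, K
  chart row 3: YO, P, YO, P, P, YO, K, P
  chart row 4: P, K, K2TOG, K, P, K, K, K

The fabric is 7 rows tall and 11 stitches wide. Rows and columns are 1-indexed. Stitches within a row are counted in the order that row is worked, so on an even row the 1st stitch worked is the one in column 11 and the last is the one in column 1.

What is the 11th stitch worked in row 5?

For row 5: chart row = ((5-1) mod 4) + 1 = 1; this is a RS (odd) row.
Chart row 1 tiled across columns 1-11: K2TOG K P P P K K K K2TOG K P
Right side: take the tiled row as-is (worked left to right from column 1).
Counting 11 along the worked row gives P.

== STITCH ==
P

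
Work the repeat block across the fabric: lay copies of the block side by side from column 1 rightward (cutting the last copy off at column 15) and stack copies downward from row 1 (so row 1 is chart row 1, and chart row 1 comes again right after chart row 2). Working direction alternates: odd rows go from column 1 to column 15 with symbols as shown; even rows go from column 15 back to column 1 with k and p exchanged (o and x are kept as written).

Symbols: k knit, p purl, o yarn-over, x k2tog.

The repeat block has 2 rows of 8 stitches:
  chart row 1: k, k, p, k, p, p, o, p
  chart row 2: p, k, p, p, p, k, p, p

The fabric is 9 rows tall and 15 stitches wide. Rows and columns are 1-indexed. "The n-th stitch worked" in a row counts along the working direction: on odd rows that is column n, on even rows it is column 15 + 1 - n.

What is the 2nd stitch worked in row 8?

Stitch:
p

Derivation:
Row 8: (8-1) mod 2 = 1, so use chart row 2. Even row -> WS.
Chart row 2 tiled across columns 1-15: p k p p p k p p p k p p p k p
WS row: flip the tiled sequence (start at column 15) and apply k<->p; o and x stay.
Row 8 as worked: k p k k k p k k k p k k k p k
Stitch 2 in working order -> p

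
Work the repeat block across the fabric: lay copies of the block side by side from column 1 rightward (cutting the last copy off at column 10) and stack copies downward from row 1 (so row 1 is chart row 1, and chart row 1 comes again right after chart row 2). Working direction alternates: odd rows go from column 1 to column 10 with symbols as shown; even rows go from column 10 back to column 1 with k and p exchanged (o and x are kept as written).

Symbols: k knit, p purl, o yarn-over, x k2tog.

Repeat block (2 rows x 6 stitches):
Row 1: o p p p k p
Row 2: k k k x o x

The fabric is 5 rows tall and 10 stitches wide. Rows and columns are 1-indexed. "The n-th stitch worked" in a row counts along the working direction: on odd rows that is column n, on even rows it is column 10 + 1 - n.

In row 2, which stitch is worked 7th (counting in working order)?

Row 2: (2-1) mod 2 = 1, so use chart row 2. Even row -> WS.
Chart row 2 tiled across columns 1-10: k k k x o x k k k x
WS row: flip the tiled sequence (start at column 10) and apply k<->p; o and x stay.
Row 2 as worked: x p p p x o x p p p
Stitch 7 in working order -> x

== STITCH ==
x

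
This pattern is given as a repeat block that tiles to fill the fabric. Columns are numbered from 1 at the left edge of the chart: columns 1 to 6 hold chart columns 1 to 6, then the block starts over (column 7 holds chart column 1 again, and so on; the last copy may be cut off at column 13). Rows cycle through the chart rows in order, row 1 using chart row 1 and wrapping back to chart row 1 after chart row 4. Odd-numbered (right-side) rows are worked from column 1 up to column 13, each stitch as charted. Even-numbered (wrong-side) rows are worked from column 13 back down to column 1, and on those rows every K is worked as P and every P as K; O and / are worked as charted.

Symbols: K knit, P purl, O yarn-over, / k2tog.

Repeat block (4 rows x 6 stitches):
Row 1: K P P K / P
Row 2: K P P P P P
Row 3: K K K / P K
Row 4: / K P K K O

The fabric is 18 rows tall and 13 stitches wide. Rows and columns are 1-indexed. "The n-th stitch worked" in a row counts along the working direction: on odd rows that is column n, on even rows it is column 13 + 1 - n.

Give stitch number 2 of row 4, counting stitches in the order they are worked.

Row 4 uses chart row ((4-1) mod 4)+1 = 4. Row 4 is even, so WS.
Chart row 4 tiled across columns 1-13: / K P K K O / K P K K O /
Wrong side: read the tiled row from column 13 down to 1 and exchange K with P (leave O, /).
Row 4 as worked: / O P P K P / O P P K P /
The 2nd stitch worked is O.

Stitch:
O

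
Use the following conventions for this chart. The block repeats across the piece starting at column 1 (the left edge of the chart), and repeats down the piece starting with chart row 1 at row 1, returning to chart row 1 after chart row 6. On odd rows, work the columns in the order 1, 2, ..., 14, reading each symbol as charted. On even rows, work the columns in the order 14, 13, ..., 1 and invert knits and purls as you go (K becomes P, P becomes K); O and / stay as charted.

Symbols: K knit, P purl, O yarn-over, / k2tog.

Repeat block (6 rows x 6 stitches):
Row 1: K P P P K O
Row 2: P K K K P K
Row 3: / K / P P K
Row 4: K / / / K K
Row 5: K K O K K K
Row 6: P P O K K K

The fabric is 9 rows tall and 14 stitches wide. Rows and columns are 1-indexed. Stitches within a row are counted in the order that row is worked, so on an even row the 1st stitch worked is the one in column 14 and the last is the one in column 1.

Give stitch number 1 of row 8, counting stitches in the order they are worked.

Row 8 uses chart row ((8-1) mod 6)+1 = 2. Row 8 is even, so WS.
Chart row 2 tiled across columns 1-14: P K K K P K P K K K P K P K
Wrong side: read the tiled row from column 14 down to 1 and exchange K with P (leave O, /).
Row 8 as worked: P K P K P P P K P K P P P K
Counting 1 along the worked row gives P.

Stitch:
P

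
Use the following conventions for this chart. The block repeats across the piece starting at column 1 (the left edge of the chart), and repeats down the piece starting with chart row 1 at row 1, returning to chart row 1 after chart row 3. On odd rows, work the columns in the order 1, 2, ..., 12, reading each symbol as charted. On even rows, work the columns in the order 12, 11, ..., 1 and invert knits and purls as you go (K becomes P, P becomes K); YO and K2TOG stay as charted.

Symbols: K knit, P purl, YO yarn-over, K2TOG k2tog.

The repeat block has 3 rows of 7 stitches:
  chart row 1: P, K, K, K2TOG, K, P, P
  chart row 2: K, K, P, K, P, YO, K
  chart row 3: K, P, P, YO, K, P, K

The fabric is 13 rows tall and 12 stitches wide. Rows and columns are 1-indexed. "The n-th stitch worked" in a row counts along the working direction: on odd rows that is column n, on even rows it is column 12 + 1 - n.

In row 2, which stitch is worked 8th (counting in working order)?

== STITCH ==
K

Derivation:
Row 2: (2-1) mod 3 = 1, so use chart row 2. Even row -> WS.
Chart row 2 tiled across columns 1-12: K K P K P YO K K K P K P
Wrong side: read the tiled row from column 12 down to 1 and exchange K with P (leave YO, K2TOG).
Row 2 as worked: K P K P P P YO K P K P P
Stitch 8 in working order -> K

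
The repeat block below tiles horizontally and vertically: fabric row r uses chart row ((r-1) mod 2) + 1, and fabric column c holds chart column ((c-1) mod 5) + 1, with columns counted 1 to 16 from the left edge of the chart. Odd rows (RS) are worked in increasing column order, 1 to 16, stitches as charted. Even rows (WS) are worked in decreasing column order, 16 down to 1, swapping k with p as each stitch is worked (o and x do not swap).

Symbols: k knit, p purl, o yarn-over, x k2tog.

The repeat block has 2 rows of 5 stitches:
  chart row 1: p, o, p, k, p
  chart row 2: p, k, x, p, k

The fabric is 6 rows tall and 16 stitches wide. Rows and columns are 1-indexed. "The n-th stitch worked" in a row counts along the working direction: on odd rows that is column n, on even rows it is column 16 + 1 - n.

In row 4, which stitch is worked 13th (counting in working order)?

Row 4 uses chart row ((4-1) mod 2)+1 = 2. Row 4 is even, so WS.
Chart row 2 tiled across columns 1-16: p k x p k p k x p k p k x p k p
WS row: flip the tiled sequence (start at column 16) and apply k<->p; o and x stay.
Row 4 as worked: k p k x p k p k x p k p k x p k
Stitch 13 in working order -> k

== STITCH ==
k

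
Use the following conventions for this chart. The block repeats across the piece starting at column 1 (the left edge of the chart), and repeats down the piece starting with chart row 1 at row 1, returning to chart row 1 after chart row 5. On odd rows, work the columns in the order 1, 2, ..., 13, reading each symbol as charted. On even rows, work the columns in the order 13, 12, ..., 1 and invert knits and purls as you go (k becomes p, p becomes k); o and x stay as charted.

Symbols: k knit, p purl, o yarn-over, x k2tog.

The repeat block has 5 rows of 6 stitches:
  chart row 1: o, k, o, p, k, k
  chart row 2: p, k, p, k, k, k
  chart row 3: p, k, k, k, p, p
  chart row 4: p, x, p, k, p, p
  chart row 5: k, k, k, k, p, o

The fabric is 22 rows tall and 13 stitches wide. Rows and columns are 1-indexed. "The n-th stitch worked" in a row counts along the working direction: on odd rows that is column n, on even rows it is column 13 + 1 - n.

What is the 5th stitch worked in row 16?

Result:
o

Derivation:
Row 16 uses chart row ((16-1) mod 5)+1 = 1. Row 16 is even, so WS.
Chart row 1 tiled across columns 1-13: o k o p k k o k o p k k o
WS: work from column 13 back to column 1 (reverse the tiled row), swapping k<->p (o and x unchanged).
Row 16 as worked: o p p k o p o p p k o p o
Counting 5 along the worked row gives o.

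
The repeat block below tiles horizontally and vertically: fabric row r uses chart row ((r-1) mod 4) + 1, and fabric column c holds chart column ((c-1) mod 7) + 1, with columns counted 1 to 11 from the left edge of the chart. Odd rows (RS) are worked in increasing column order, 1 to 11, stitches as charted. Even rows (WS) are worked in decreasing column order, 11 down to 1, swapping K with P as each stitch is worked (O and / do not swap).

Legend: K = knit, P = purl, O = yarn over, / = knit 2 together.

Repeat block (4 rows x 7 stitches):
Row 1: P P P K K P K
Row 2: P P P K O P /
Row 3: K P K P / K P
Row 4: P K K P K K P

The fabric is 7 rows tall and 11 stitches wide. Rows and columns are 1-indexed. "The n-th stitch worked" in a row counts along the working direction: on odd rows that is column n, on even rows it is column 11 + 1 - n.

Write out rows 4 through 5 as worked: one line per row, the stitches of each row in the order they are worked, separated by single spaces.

Row 4: chart row 4, WS - tiled (columns 1-11): P K K P K K P P K K P; work from column 11 back to 1 with K<->P swapped.
Row 5: chart row 1, RS - tile across columns 1-11 and work as-is.

Rows as worked:
K P P K K P P K P P K
P P P K K P K P P P K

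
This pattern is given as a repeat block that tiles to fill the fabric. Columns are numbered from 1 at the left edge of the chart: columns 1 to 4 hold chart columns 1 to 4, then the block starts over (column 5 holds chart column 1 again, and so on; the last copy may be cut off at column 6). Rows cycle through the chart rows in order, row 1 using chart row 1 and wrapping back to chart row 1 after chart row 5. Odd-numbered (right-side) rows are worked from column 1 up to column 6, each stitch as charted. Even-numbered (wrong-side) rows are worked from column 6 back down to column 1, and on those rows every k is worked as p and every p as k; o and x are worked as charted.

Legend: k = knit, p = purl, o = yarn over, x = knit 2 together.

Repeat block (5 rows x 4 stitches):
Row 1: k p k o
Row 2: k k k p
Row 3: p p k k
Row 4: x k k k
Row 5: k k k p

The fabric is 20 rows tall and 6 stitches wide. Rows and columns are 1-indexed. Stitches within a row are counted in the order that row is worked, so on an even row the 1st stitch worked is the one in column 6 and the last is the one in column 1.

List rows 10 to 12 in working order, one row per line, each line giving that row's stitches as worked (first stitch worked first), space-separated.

Rows as worked:
p p k p p p
k p k o k p
p p k p p p

Derivation:
Row 10: chart row 5, WS - tiled (columns 1-6): k k k p k k; work from column 6 back to 1 with k<->p swapped.
Row 11: chart row 1, RS - tile across columns 1-6 and work as-is.
Row 12: chart row 2, WS - tiled (columns 1-6): k k k p k k; work from column 6 back to 1 with k<->p swapped.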